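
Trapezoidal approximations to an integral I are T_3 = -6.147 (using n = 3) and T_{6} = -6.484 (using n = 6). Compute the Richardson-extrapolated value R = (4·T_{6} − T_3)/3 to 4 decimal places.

R = (4·T_{6} − T_3) / 3 = (4·(-6.484) − (-6.147))/3 = (-19.789)/3 = -6.5963.

-6.5963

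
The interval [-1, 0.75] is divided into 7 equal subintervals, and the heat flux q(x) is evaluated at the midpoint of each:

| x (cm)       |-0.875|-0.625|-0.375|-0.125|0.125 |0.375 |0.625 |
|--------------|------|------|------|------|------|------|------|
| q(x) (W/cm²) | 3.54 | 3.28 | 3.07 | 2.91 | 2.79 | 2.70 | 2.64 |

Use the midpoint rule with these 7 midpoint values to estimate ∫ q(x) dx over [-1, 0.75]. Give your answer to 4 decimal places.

5.2325

h = 0.25, n = 7.
h·[y(m₁) + y(m₂) + y(m₃) + y(m₄) + y(m₅) + y(m₆) + y(m₇)] = 0.25·(20.93) = 5.2325.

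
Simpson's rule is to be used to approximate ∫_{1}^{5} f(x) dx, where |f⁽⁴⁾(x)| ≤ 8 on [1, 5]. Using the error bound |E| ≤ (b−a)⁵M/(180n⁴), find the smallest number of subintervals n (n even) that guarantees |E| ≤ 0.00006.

30

Need 8192/(180n⁴) ≤ 0.00006.
n⁴ ≥ 8192/(180·0.00006) = 758519 ⇒ n ≥ 29.5115, so the smallest even n is 30. (n must be even for Simpson's rule.)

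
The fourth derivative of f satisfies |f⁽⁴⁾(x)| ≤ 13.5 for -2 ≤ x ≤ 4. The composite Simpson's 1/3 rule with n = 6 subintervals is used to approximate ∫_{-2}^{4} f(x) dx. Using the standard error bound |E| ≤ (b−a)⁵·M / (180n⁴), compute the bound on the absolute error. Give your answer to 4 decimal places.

0.4500

|E| ≤ (6)⁵·13.5 / (180·6⁴) = 104976/233280 = 0.4500.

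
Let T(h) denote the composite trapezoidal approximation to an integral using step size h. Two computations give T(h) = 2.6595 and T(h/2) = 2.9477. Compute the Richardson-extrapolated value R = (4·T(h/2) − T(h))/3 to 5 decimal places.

R = (4·T(h/2) − T(h)) / 3 = (4·2.9477 − 2.6595)/3 = (9.1313)/3 = 3.04377.

3.04377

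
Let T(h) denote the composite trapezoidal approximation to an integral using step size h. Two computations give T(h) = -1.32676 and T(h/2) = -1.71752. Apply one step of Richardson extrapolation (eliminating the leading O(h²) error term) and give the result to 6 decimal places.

R = (4·T(h/2) − T(h)) / 3 = (4·(-1.71752) − (-1.32676))/3 = (-5.54332)/3 = -1.847773.

-1.847773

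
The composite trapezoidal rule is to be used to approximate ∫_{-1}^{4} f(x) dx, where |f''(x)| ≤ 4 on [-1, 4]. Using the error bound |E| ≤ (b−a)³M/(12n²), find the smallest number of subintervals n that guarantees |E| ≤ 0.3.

12

Need 500/(12n²) ≤ 0.3.
n² ≥ 500/(12·0.3) = 138.889 ⇒ n ≥ 11.7851, so the smallest n is 12.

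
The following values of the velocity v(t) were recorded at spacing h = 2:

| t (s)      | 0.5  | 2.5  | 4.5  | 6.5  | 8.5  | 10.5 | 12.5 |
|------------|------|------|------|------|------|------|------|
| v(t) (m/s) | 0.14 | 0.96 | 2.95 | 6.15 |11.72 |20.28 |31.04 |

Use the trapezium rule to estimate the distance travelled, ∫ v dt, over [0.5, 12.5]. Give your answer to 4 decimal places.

h = 2, n = 6.
(h/2)·[y₀ + 2y₁ + 2y₂ + 2y₃ + 2y₄ + 2y₅ + y₆] = 1·(115.30) = 115.3000.

115.3000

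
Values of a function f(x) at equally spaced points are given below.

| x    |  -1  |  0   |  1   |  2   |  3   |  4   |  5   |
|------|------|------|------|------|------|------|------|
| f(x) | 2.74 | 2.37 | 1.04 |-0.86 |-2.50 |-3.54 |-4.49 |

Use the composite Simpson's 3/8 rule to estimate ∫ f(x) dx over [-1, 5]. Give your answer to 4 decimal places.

-4.2600

h = 1, n = 6.
(3h/8)·[y₀ + 3y₁ + 3y₂ + 2y₃ + 3y₄ + 3y₅ + y₆] = 0.375·(-11.36) = -4.2600.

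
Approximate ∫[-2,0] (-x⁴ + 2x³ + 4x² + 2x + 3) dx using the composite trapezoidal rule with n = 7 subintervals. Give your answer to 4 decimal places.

h = (0 − (-2))/7 = 0.285714.
Nodes x₀,…,x₇ = -2, -1.714286, -1.428571, -1.142857, -0.857143, -0.571429, -0.285714, 0.
f(x) = -x⁴ + 2x³ + 4x² + 2x + 3: f₀=-17, f₁=-7.385673, f₂=-1.689713, f₃=1.247397, f₄=2.425239, f₅=2.683465, f₆=2.701791, f₇=3.
(h/2)·[f₀ + 2f₁ + 2f₂ + 2f₃ + 2f₄ + 2f₅ + 2f₆ + f₇] = 0.142857·(-14.034985) = -2.0050.

-2.0050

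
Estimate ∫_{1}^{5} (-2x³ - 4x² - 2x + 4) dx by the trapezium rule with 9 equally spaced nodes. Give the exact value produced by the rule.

h = (5 − 1)/8 = 0.5.
Nodes x₀,…,x₈ = 1, 1.5, 2, 2.5, 3, 3.5, 4, 4.5, 5.
f(x) = -2x³ - 4x² - 2x + 4: f₀=-4, f₁=-14.75, f₂=-32, f₃=-57.25, f₄=-92, f₅=-137.75, f₆=-196, f₇=-268.25, f₈=-356.
(h/2)·[f₀ + 2f₁ + 2f₂ + 2f₃ + 2f₄ + 2f₅ + 2f₆ + 2f₇ + f₈] = 0.25·(-1956) = -489.

-489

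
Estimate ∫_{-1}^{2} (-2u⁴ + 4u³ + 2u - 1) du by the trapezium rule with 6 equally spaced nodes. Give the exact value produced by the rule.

0.74592

h = (2 − (-1))/5 = 0.6.
Nodes u₀,…,u₅ = -1, -0.4, 0.2, 0.8, 1.4, 2.
f(u) = -2u⁴ + 4u³ + 2u - 1: f₀=-9, f₁=-2.1072, f₂=-0.5712, f₃=1.8288, f₄=5.0928, f₅=3.
(h/2)·[f₀ + 2f₁ + 2f₂ + 2f₃ + 2f₄ + f₅] = 0.3·(2.4864) = 0.74592.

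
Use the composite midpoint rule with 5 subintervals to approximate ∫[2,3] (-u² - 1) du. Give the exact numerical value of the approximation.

-7.33

h = (3 − 2)/5 = 0.2.
Midpoints m₁,…,m₅ = 2.1, 2.3, 2.5, 2.7, 2.9.
f(m₁)=-5.41, f(m₂)=-6.29, f(m₃)=-7.25, f(m₄)=-8.29, f(m₅)=-9.41.
h·[f(m₁) + f(m₂) + f(m₃) + f(m₄) + f(m₅)] = 0.2·(-36.65) = -7.33.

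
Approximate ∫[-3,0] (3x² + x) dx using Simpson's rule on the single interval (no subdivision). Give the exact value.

22.5

S = (b−a)/6 · [f(-3) + 4f(-1.5) + f(0)] = 0.5·[24 + 4·5.25 + 0] = 22.5.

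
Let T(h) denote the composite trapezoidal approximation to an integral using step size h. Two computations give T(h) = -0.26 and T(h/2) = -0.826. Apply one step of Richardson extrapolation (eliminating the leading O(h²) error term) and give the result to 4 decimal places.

R = (4·T(h/2) − T(h)) / 3 = (4·(-0.826) − (-0.26))/3 = (-3.044)/3 = -1.0147.

-1.0147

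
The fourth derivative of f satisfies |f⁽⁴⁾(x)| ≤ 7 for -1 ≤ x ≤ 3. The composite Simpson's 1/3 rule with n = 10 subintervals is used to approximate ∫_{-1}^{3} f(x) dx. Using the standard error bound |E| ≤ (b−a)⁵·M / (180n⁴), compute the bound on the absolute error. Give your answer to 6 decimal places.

0.003982

|E| ≤ (4)⁵·7 / (180·10⁴) = 7168/1800000 = 0.003982.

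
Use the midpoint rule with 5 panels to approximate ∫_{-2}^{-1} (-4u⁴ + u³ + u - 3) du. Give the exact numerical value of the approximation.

-32.84852

h = (-1 − (-2))/5 = 0.2.
Midpoints m₁,…,m₅ = -1.9, -1.7, -1.5, -1.3, -1.1.
f(m₁)=-63.8874, f(m₂)=-43.0214, f(m₃)=-28.125, f(m₄)=-17.9214, f(m₅)=-11.2874.
h·[f(m₁) + f(m₂) + f(m₃) + f(m₄) + f(m₅)] = 0.2·(-164.2426) = -32.84852.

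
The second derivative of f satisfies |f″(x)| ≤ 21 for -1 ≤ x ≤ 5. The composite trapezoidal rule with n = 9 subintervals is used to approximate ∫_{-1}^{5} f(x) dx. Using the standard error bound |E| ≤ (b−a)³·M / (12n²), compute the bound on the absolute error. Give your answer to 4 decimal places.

4.6667

|E| ≤ (6)³·21 / (12·9²) = 4536/972 = 4.6667.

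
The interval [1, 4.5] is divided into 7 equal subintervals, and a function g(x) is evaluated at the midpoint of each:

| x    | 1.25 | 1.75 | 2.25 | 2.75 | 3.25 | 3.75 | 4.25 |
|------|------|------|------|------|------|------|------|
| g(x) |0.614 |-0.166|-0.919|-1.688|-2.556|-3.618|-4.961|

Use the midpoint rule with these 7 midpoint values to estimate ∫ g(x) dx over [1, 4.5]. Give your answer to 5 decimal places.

-6.64700

h = 0.5, n = 7.
h·[y(m₁) + y(m₂) + y(m₃) + y(m₄) + y(m₅) + y(m₆) + y(m₇)] = 0.5·(-13.294) = -6.64700.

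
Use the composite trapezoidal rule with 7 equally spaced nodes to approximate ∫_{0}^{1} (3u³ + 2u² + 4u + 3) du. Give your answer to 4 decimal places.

6.4468

h = (1 − 0)/6 = 0.166667.
Nodes u₀,…,u₆ = 0, 0.166667, 0.333333, 0.5, 0.666667, 0.833333, 1.
f(u) = 3u³ + 2u² + 4u + 3: f₀=3, f₁=3.736111, f₂=4.666667, f₃=5.875, f₄=7.444444, f₅=9.458333, f₆=12.
(h/2)·[f₀ + 2f₁ + 2f₂ + 2f₃ + 2f₄ + 2f₅ + f₆] = 0.083333·(77.361111) = 6.4468.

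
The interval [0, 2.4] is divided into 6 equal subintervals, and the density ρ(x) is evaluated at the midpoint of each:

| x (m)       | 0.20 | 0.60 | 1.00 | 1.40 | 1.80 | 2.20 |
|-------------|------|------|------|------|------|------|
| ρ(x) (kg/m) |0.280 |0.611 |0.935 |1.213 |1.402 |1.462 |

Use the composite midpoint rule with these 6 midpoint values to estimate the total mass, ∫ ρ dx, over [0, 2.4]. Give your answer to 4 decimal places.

2.3612

h = 0.4, n = 6.
h·[y(m₁) + y(m₂) + y(m₃) + y(m₄) + y(m₅) + y(m₆)] = 0.4·(5.903) = 2.3612.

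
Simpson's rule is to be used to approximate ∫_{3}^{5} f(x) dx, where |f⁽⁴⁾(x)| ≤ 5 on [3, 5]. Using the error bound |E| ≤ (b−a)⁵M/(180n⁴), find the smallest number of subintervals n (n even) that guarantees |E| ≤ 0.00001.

18

Need 160/(180n⁴) ≤ 0.00001.
n⁴ ≥ 160/(180·0.00001) = 88888.9 ⇒ n ≥ 17.2668, so the smallest even n is 18. (n must be even for Simpson's rule.)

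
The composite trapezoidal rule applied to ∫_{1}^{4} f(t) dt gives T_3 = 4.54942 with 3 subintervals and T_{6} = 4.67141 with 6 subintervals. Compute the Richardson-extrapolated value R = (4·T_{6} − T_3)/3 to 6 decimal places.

R = (4·T_{6} − T_3) / 3 = (4·4.67141 − 4.54942)/3 = (14.13622)/3 = 4.712073.

4.712073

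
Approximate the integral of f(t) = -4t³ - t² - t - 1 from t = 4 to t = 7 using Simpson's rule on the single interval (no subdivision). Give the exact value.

-2257.5

S = (b−a)/6 · [f(4) + 4f(5.5) + f(7)] = 0.5·[(-277) + 4·(-702.25) + (-1429)] = -2257.5.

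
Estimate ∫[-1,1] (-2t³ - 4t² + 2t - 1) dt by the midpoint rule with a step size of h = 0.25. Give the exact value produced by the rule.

h = (1 − (-1))/8 = 0.25.
Midpoints m₁,…,m₈ = -0.875, -0.625, -0.375, -0.125, 0.125, 0.375, 0.625, 0.875.
f(m₁)=-4.47265625, f(m₂)=-3.32421875, f(m₃)=-2.20703125, f(m₄)=-1.30859375, f(m₅)=-0.81640625, f(m₆)=-0.91796875, f(m₇)=-1.80078125, f(m₈)=-3.65234375.
h·[f(m₁) + f(m₂) + f(m₃) + f(m₄) + f(m₅) + f(m₆) + f(m₇) + f(m₈)] = 0.25·(-18.5) = -4.625.

-4.625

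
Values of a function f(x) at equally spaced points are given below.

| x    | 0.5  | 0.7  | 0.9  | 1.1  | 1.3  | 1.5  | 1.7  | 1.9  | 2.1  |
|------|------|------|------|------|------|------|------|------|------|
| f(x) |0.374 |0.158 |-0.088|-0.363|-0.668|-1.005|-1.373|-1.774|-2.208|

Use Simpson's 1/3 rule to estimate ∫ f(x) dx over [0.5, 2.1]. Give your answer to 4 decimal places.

-1.2019

h = 0.2, n = 8.
(h/3)·[y₀ + 4y₁ + 2y₂ + 4y₃ + 2y₄ + 4y₅ + 2y₆ + 4y₇ + y₈] = 0.066667·(-18.028) = -1.2019.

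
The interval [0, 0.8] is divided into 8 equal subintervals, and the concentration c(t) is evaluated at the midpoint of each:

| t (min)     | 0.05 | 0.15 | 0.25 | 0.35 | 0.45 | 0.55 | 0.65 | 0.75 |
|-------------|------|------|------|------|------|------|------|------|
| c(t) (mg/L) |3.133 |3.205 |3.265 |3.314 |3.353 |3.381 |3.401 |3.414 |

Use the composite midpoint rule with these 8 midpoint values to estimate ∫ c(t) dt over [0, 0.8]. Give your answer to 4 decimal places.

2.6466

h = 0.1, n = 8.
h·[y(m₁) + y(m₂) + y(m₃) + y(m₄) + y(m₅) + y(m₆) + y(m₇) + y(m₈)] = 0.1·(26.466) = 2.6466.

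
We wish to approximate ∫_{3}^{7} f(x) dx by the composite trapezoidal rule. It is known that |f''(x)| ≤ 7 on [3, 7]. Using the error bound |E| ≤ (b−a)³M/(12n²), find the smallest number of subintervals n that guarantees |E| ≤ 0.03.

Need 448/(12n²) ≤ 0.03.
n² ≥ 448/(12·0.03) = 1244.44 ⇒ n ≥ 35.2767, so the smallest n is 36.

36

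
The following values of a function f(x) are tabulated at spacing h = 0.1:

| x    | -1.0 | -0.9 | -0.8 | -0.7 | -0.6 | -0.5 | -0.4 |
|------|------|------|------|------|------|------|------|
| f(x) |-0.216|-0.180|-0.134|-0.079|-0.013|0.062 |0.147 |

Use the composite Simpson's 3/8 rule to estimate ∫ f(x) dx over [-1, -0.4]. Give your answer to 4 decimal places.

h = 0.1, n = 6.
(3h/8)·[y₀ + 3y₁ + 3y₂ + 2y₃ + 3y₄ + 3y₅ + y₆] = 0.0375·(-1.022) = -0.0383.

-0.0383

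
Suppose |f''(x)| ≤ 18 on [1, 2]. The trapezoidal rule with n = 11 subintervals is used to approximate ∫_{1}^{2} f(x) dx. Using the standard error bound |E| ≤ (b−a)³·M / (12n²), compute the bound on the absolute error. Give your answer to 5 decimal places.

0.01240

|E| ≤ (1)³·18 / (12·11²) = 18/1452 = 0.01240.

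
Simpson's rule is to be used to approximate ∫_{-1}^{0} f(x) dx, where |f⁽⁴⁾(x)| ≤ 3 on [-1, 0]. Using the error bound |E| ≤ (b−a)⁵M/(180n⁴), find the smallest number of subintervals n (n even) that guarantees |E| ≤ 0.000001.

Need 3/(180n⁴) ≤ 0.000001.
n⁴ ≥ 3/(180·0.000001) = 16666.7 ⇒ n ≥ 11.3622, so the smallest even n is 12. (n must be even for Simpson's rule.)

12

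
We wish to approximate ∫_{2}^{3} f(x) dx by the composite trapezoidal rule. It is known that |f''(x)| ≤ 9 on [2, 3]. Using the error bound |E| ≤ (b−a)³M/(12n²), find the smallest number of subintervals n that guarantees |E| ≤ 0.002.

20

Need 9/(12n²) ≤ 0.002.
n² ≥ 9/(12·0.002) = 375 ⇒ n ≥ 19.3649, so the smallest n is 20.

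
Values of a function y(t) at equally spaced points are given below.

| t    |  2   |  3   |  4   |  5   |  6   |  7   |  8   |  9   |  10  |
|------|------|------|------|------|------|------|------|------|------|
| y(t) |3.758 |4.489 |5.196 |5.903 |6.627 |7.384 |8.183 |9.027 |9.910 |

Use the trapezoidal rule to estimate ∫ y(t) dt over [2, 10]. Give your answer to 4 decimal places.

h = 1, n = 8.
(h/2)·[y₀ + 2y₁ + 2y₂ + 2y₃ + 2y₄ + 2y₅ + 2y₆ + 2y₇ + y₈] = 0.5·(107.286) = 53.6430.

53.6430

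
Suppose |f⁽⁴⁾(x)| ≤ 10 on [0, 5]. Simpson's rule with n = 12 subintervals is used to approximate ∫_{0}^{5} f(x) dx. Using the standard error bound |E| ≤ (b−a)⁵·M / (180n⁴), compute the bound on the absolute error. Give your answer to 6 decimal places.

|E| ≤ (5)⁵·10 / (180·12⁴) = 31250/3732480 = 0.008372.

0.008372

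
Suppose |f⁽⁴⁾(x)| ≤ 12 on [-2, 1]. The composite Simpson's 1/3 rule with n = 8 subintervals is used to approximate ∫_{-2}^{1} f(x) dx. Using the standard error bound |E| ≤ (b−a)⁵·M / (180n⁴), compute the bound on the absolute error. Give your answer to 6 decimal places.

|E| ≤ (3)⁵·12 / (180·8⁴) = 2916/737280 = 0.003955.

0.003955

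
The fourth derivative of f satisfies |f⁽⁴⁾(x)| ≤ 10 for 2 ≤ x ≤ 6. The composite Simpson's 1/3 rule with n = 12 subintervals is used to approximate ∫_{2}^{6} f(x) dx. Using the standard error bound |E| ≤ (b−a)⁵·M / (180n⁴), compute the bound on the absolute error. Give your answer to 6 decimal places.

0.002743

|E| ≤ (4)⁵·10 / (180·12⁴) = 10240/3732480 = 0.002743.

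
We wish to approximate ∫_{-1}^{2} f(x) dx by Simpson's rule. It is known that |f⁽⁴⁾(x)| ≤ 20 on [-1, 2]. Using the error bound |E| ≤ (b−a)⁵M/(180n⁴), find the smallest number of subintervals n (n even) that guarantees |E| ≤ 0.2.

Need 4860/(180n⁴) ≤ 0.2.
n⁴ ≥ 4860/(180·0.2) = 135 ⇒ n ≥ 3.4087, so the smallest even n is 4. (n must be even for Simpson's rule.)

4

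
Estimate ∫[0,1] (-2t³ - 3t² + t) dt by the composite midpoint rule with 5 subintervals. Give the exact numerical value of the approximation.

-0.98

h = (1 − 0)/5 = 0.2.
Midpoints m₁,…,m₅ = 0.1, 0.3, 0.5, 0.7, 0.9.
f(m₁)=0.068, f(m₂)=-0.024, f(m₃)=-0.5, f(m₄)=-1.456, f(m₅)=-2.988.
h·[f(m₁) + f(m₂) + f(m₃) + f(m₄) + f(m₅)] = 0.2·(-4.9) = -0.98.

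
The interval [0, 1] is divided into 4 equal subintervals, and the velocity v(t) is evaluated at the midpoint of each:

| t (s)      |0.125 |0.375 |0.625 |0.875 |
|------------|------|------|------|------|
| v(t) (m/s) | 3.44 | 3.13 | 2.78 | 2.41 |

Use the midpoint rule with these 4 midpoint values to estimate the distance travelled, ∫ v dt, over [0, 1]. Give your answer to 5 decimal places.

2.94000

h = 0.25, n = 4.
h·[y(m₁) + y(m₂) + y(m₃) + y(m₄)] = 0.25·(11.76) = 2.94000.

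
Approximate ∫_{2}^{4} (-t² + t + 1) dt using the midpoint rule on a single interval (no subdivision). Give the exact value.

-10

M = (b−a)·f(3) = 2·(-5) = -10.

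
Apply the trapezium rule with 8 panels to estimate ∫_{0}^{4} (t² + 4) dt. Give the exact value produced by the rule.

h = (4 − 0)/8 = 0.5.
Nodes t₀,…,t₈ = 0, 0.5, 1, 1.5, 2, 2.5, 3, 3.5, 4.
f(t) = t² + 4: f₀=4, f₁=4.25, f₂=5, f₃=6.25, f₄=8, f₅=10.25, f₆=13, f₇=16.25, f₈=20.
(h/2)·[f₀ + 2f₁ + 2f₂ + 2f₃ + 2f₄ + 2f₅ + 2f₆ + 2f₇ + f₈] = 0.25·(150) = 37.5.

37.5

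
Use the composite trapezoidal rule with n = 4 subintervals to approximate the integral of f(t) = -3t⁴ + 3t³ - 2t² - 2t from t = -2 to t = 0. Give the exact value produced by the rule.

-35.4375

h = (0 − (-2))/4 = 0.5.
Nodes t₀,…,t₄ = -2, -1.5, -1, -0.5, 0.
f(t) = -3t⁴ + 3t³ - 2t² - 2t: f₀=-76, f₁=-26.8125, f₂=-6, f₃=-0.0625, f₄=0.
(h/2)·[f₀ + 2f₁ + 2f₂ + 2f₃ + f₄] = 0.25·(-141.75) = -35.4375.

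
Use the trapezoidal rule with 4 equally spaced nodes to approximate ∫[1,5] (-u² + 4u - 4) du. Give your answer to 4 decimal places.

-10.5185

h = (5 − 1)/3 = 1.333333.
Nodes u₀,…,u₃ = 1, 2.333333, 3.666667, 5.
f(u) = -u² + 4u - 4: f₀=-1, f₁=-0.111111, f₂=-2.777778, f₃=-9.
(h/2)·[f₀ + 2f₁ + 2f₂ + f₃] = 0.666667·(-15.777778) = -10.5185.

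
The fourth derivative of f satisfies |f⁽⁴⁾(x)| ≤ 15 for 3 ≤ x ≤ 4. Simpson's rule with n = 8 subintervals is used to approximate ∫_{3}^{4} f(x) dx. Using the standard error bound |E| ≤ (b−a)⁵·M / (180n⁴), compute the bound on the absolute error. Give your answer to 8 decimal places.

|E| ≤ (1)⁵·15 / (180·8⁴) = 15/737280 = 0.00002035.

0.00002035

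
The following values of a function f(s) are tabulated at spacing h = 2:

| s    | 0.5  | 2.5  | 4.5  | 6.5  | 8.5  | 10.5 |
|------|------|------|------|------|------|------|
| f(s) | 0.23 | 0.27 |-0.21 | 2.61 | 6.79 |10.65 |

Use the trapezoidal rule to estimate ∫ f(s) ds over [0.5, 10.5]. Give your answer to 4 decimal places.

h = 2, n = 5.
(h/2)·[y₀ + 2y₁ + 2y₂ + 2y₃ + 2y₄ + y₅] = 1·(29.80) = 29.8000.

29.8000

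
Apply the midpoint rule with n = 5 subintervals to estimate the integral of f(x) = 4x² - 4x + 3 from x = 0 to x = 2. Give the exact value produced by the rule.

h = (2 − 0)/5 = 0.4.
Midpoints m₁,…,m₅ = 0.2, 0.6, 1, 1.4, 1.8.
f(m₁)=2.36, f(m₂)=2.04, f(m₃)=3, f(m₄)=5.24, f(m₅)=8.76.
h·[f(m₁) + f(m₂) + f(m₃) + f(m₄) + f(m₅)] = 0.4·(21.4) = 8.56.

8.56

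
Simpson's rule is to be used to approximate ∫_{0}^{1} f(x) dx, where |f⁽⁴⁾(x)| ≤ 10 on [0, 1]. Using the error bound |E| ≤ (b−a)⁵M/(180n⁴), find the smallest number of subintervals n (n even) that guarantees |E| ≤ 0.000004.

Need 10/(180n⁴) ≤ 0.000004.
n⁴ ≥ 10/(180·0.000004) = 13888.9 ⇒ n ≥ 10.8559, so the smallest even n is 12. (n must be even for Simpson's rule.)

12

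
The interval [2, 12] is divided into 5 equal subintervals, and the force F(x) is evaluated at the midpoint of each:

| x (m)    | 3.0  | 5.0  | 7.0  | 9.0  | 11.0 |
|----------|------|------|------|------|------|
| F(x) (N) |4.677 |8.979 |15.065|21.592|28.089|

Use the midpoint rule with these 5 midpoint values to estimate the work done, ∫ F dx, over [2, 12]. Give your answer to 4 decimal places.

h = 2, n = 5.
h·[y(m₁) + y(m₂) + y(m₃) + y(m₄) + y(m₅)] = 2·(78.402) = 156.8040.

156.8040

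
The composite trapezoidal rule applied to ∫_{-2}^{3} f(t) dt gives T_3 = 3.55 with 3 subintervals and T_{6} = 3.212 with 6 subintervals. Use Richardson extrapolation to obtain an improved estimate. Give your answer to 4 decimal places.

3.0993

R = (4·T_{6} − T_3) / 3 = (4·3.212 − 3.55)/3 = (9.298)/3 = 3.0993.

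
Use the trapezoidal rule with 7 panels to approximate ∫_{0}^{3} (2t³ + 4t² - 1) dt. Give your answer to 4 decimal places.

h = (3 − 0)/7 = 0.428571.
Nodes t₀,…,t₇ = 0, 0.428571, 0.857143, 1.285714, 1.714286, 2.142857, 2.571429, 3.
f(t) = 2t³ + 4t² - 1: f₀=-1, f₁=-0.107872, f₂=3.198251, f₃=9.862974, f₄=20.830904, f₅=37.046647, f₆=59.454810, f₇=89.
(h/2)·[f₀ + 2f₁ + 2f₂ + 2f₃ + 2f₄ + 2f₅ + 2f₆ + f₇] = 0.214286·(348.571429) = 74.6939.

74.6939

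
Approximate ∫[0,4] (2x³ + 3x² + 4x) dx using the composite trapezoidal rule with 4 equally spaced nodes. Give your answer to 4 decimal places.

h = (4 − 0)/3 = 1.333333.
Nodes x₀,…,x₃ = 0, 1.333333, 2.666667, 4.
f(x) = 2x³ + 3x² + 4x: f₀=0, f₁=15.407407, f₂=69.925926, f₃=192.
(h/2)·[f₀ + 2f₁ + 2f₂ + f₃] = 0.666667·(362.666667) = 241.7778.

241.7778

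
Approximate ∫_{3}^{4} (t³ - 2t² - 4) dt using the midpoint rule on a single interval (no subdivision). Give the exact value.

14.375

M = (b−a)·f(3.5) = 1·(14.375) = 14.375.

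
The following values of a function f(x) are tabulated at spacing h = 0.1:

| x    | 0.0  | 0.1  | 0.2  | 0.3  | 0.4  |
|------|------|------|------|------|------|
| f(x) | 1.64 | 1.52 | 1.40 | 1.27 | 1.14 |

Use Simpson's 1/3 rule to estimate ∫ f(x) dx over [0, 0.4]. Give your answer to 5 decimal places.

h = 0.1, n = 4.
(h/3)·[y₀ + 4y₁ + 2y₂ + 4y₃ + y₄] = 0.033333·(16.74) = 0.55800.

0.55800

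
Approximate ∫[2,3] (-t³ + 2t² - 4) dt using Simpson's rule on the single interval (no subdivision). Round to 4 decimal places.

S = (b−a)/6 · [f(2) + 4f(2.5) + f(3)] = 0.166667·[(-4) + 4·(-7.125) + (-13)] = -7.5833.

-7.5833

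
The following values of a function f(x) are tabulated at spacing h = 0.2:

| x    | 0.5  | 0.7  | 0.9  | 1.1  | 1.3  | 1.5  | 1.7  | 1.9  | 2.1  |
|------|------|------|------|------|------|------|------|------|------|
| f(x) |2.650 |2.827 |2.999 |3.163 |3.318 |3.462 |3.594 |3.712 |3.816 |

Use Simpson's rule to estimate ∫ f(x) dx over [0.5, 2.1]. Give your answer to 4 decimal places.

5.2629

h = 0.2, n = 8.
(h/3)·[y₀ + 4y₁ + 2y₂ + 4y₃ + 2y₄ + 4y₅ + 2y₆ + 4y₇ + y₈] = 0.066667·(78.944) = 5.2629.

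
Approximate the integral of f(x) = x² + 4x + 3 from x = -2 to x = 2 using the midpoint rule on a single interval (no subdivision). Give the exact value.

M = (b−a)·f(0) = 4·(3) = 12.

12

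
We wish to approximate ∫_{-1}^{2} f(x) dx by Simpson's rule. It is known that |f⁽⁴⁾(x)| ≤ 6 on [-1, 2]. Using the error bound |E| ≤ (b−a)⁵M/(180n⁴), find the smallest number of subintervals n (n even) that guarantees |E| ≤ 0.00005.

22

Need 1458/(180n⁴) ≤ 0.00005.
n⁴ ≥ 1458/(180·0.00005) = 162000 ⇒ n ≥ 20.0622, so the smallest even n is 22. (n must be even for Simpson's rule.)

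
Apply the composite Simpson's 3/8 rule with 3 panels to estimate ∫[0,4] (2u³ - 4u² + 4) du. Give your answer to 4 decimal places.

58.6667

h = (4 − 0)/3 = 1.333333.
Nodes u₀,…,u₃ = 0, 1.333333, 2.666667, 4.
f(u) = 2u³ - 4u² + 4: f₀=4, f₁=1.629630, f₂=13.481481, f₃=68.
(3h/8)·[f₀ + 3f₁ + 3f₂ + f₃] = 0.5·(117.333333) = 58.6667.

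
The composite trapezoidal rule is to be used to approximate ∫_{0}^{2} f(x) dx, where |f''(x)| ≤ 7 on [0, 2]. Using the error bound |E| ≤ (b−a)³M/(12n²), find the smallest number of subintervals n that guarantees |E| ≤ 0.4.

4

Need 56/(12n²) ≤ 0.4.
n² ≥ 56/(12·0.4) = 11.6667 ⇒ n ≥ 3.4157, so the smallest n is 4.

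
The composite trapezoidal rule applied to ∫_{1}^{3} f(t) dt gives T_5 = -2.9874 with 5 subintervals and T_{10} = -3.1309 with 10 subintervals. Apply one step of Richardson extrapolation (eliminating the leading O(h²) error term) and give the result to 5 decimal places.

R = (4·T_{10} − T_5) / 3 = (4·(-3.1309) − (-2.9874))/3 = (-9.5362)/3 = -3.17873.

-3.17873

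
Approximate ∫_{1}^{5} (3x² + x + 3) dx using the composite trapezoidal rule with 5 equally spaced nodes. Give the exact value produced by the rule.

150

h = (5 − 1)/4 = 1.
Nodes x₀,…,x₄ = 1, 2, 3, 4, 5.
f(x) = 3x² + x + 3: f₀=7, f₁=17, f₂=33, f₃=55, f₄=83.
(h/2)·[f₀ + 2f₁ + 2f₂ + 2f₃ + f₄] = 0.5·(300) = 150.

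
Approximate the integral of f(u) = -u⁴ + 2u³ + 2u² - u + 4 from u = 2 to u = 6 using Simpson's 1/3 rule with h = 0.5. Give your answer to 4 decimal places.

-770.1667

h = (6 − 2)/8 = 0.5.
Nodes u₀,…,u₈ = 2, 2.5, 3, 3.5, 4, 4.5, 5, 5.5, 6.
f(u) = -u⁴ + 2u³ + 2u² - u + 4: f₀=10, f₁=6.1875, f₂=-8, f₃=-39.3125, f₄=-96, f₅=-187.8125, f₆=-326, f₇=-523.3125, f₈=-794.
(h/3)·[f₀ + 4f₁ + 2f₂ + 4f₃ + 2f₄ + 4f₅ + 2f₆ + 4f₇ + f₈] = 0.166667·(-4621) = -770.1667.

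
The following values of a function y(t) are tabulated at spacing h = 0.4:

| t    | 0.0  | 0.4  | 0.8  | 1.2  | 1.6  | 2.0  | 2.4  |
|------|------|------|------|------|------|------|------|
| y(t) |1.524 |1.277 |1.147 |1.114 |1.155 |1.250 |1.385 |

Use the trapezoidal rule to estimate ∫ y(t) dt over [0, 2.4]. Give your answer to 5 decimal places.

2.95900

h = 0.4, n = 6.
(h/2)·[y₀ + 2y₁ + 2y₂ + 2y₃ + 2y₄ + 2y₅ + y₆] = 0.2·(14.795) = 2.95900.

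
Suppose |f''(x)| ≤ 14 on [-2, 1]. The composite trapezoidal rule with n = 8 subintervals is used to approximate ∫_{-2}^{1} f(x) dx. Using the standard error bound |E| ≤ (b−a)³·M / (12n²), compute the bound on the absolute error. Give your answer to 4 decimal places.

0.4922

|E| ≤ (3)³·14 / (12·8²) = 378/768 = 0.4922.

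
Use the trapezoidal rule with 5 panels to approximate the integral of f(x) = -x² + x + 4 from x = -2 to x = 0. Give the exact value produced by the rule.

h = (0 − (-2))/5 = 0.4.
Nodes x₀,…,x₅ = -2, -1.6, -1.2, -0.8, -0.4, 0.
f(x) = -x² + x + 4: f₀=-2, f₁=-0.16, f₂=1.36, f₃=2.56, f₄=3.44, f₅=4.
(h/2)·[f₀ + 2f₁ + 2f₂ + 2f₃ + 2f₄ + f₅] = 0.2·(16.4) = 3.28.

3.28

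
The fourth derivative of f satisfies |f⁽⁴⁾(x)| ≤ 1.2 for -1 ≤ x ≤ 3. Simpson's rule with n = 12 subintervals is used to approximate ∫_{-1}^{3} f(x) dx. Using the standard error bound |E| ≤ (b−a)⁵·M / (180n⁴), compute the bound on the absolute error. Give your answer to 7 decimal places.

0.0003292

|E| ≤ (4)⁵·1.2 / (180·12⁴) = 1228.8/3732480 = 0.0003292.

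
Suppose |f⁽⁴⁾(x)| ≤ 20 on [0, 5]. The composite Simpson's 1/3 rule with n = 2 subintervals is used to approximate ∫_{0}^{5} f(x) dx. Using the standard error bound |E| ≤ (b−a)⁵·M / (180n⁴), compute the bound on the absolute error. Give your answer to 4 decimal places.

|E| ≤ (5)⁵·20 / (180·2⁴) = 62500/2880 = 21.7014.

21.7014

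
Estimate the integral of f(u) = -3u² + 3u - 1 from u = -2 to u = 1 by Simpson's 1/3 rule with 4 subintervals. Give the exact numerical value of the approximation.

h = (1 − (-2))/4 = 0.75.
Nodes u₀,…,u₄ = -2, -1.25, -0.5, 0.25, 1.
f(u) = -3u² + 3u - 1: f₀=-19, f₁=-9.4375, f₂=-3.25, f₃=-0.4375, f₄=-1.
(h/3)·[f₀ + 4f₁ + 2f₂ + 4f₃ + f₄] = 0.25·(-66) = -16.5.

-16.5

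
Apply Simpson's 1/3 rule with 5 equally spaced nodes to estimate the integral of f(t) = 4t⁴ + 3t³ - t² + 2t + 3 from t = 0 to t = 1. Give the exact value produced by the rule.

h = (1 − 0)/4 = 0.25.
Nodes t₀,…,t₄ = 0, 0.25, 0.5, 0.75, 1.
f(t) = 4t⁴ + 3t³ - t² + 2t + 3: f₀=3, f₁=3.5, f₂=4.375, f₃=6.46875, f₄=11.
(h/3)·[f₀ + 4f₁ + 2f₂ + 4f₃ + f₄] = 0.083333·(62.625) = 5.21875.

5.21875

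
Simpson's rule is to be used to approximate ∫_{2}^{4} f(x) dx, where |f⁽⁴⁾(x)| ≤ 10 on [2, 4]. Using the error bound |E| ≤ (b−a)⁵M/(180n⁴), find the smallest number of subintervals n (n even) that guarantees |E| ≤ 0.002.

Need 320/(180n⁴) ≤ 0.002.
n⁴ ≥ 320/(180·0.002) = 888.889 ⇒ n ≥ 5.4602, so the smallest even n is 6. (n must be even for Simpson's rule.)

6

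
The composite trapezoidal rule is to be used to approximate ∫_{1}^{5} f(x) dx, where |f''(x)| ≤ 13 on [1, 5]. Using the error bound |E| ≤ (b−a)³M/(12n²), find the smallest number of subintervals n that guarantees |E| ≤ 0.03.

Need 832/(12n²) ≤ 0.03.
n² ≥ 832/(12·0.03) = 2311.11 ⇒ n ≥ 48.0740, so the smallest n is 49.

49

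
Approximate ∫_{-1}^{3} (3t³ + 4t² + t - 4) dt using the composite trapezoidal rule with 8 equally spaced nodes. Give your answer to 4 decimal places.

88.1633

h = (3 − (-1))/7 = 0.571429.
Nodes t₀,…,t₇ = -1, -0.428571, 0.142857, 0.714286, 1.285714, 1.857143, 2.428571, 3.
f(t) = 3t³ + 4t² + t - 4: f₀=-4, f₁=-3.930029, f₂=-3.766764, f₃=-0.151603, f₄=10.274052, f₅=30.868805, f₆=64.991254, f₇=116.
(h/2)·[f₀ + 2f₁ + 2f₂ + 2f₃ + 2f₄ + 2f₅ + 2f₆ + f₇] = 0.285714·(308.571429) = 88.1633.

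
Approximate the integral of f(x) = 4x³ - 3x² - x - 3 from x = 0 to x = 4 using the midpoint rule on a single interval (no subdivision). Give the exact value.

M = (b−a)·f(2) = 4·(15) = 60.

60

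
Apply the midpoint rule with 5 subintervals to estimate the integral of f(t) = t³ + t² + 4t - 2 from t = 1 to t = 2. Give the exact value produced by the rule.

10.065

h = (2 − 1)/5 = 0.2.
Midpoints m₁,…,m₅ = 1.1, 1.3, 1.5, 1.7, 1.9.
f(m₁)=4.941, f(m₂)=7.087, f(m₃)=9.625, f(m₄)=12.603, f(m₅)=16.069.
h·[f(m₁) + f(m₂) + f(m₃) + f(m₄) + f(m₅)] = 0.2·(50.325) = 10.065.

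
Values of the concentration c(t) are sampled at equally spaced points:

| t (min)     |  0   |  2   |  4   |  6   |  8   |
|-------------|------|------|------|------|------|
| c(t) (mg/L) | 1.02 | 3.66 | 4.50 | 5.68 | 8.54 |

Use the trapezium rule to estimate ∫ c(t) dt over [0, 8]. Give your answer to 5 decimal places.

37.24000

h = 2, n = 4.
(h/2)·[y₀ + 2y₁ + 2y₂ + 2y₃ + y₄] = 1·(37.24) = 37.24000.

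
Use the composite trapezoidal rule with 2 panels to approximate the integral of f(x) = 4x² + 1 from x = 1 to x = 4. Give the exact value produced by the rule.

91.5

h = (4 − 1)/2 = 1.5.
Nodes x₀,…,x₂ = 1, 2.5, 4.
f(x) = 4x² + 1: f₀=5, f₁=26, f₂=65.
(h/2)·[f₀ + 2f₁ + f₂] = 0.75·(122) = 91.5.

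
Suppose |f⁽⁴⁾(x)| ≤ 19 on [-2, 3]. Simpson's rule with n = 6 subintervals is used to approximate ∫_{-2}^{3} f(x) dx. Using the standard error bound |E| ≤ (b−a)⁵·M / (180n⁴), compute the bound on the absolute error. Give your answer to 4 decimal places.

0.2545

|E| ≤ (5)⁵·19 / (180·6⁴) = 59375/233280 = 0.2545.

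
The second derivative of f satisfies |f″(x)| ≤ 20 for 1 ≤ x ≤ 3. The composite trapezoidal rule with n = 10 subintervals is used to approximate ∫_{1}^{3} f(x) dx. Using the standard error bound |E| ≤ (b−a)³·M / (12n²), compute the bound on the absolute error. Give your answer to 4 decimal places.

|E| ≤ (2)³·20 / (12·10²) = 160/1200 = 0.1333.

0.1333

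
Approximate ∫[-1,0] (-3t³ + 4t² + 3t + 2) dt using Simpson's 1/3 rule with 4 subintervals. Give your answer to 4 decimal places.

h = (0 − (-1))/4 = 0.25.
Nodes t₀,…,t₄ = -1, -0.75, -0.5, -0.25, 0.
f(t) = -3t³ + 4t² + 3t + 2: f₀=6, f₁=3.265625, f₂=1.875, f₃=1.546875, f₄=2.
(h/3)·[f₀ + 4f₁ + 2f₂ + 4f₃ + f₄] = 0.083333·(31) = 2.5833.

2.5833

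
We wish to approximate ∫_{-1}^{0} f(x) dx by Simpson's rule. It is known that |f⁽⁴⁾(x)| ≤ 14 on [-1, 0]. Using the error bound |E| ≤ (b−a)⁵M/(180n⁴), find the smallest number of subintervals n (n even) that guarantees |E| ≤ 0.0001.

6

Need 14/(180n⁴) ≤ 0.0001.
n⁴ ≥ 14/(180·0.0001) = 777.778 ⇒ n ≥ 5.2810, so the smallest even n is 6. (n must be even for Simpson's rule.)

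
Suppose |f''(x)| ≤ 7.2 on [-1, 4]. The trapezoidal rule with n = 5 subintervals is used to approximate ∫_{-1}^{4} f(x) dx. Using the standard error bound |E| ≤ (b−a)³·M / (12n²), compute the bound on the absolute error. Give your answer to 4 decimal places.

|E| ≤ (5)³·7.2 / (12·5²) = 900/300 = 3.0000.

3.0000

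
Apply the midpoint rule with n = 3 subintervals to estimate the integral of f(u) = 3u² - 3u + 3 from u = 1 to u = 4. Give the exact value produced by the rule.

h = (4 − 1)/3 = 1.
Midpoints m₁,…,m₃ = 1.5, 2.5, 3.5.
f(m₁)=5.25, f(m₂)=14.25, f(m₃)=29.25.
h·[f(m₁) + f(m₂) + f(m₃)] = 1·(48.75) = 48.75.

48.75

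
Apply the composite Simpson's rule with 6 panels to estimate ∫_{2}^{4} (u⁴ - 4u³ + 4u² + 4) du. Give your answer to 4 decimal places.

h = (4 − 2)/6 = 0.333333.
Nodes u₀,…,u₆ = 2, 2.333333, 2.666667, 3, 3.333333, 3.666667, 4.
f(u) = u⁴ - 4u³ + 4u² + 4: f₀=4, f₁=4.604938, f₂=7.160494, f₃=13, f₄=23.753086, f₅=41.345679, f₆=68.
(h/3)·[f₀ + 4f₁ + 2f₂ + 4f₃ + 2f₄ + 4f₅ + f₆] = 0.111111·(369.629630) = 41.0700.

41.0700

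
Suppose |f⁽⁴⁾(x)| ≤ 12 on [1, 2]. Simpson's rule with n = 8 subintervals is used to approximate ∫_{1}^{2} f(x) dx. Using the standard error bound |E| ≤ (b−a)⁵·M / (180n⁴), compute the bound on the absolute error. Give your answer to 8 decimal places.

0.00001628

|E| ≤ (1)⁵·12 / (180·8⁴) = 12/737280 = 0.00001628.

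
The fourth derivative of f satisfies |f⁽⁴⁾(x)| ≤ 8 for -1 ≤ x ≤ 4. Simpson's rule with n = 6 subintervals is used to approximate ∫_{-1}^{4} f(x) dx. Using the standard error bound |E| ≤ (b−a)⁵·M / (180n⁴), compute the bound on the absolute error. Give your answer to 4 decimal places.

0.1072

|E| ≤ (5)⁵·8 / (180·6⁴) = 25000/233280 = 0.1072.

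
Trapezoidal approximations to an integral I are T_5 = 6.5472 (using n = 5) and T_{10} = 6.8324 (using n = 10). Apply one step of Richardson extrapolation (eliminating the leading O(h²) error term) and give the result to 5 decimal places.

6.92747

R = (4·T_{10} − T_5) / 3 = (4·6.8324 − 6.5472)/3 = (20.7824)/3 = 6.92747.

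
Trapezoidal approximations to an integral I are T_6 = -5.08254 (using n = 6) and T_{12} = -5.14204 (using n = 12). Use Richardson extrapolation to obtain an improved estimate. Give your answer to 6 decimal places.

-5.161873

R = (4·T_{12} − T_6) / 3 = (4·(-5.14204) − (-5.08254))/3 = (-15.48562)/3 = -5.161873.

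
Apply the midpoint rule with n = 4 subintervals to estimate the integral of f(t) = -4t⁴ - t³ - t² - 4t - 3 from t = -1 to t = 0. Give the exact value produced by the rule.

h = (0 − (-1))/4 = 0.25.
Midpoints m₁,…,m₄ = -0.875, -0.625, -0.375, -0.125.
f(m₁)=-1.9404296875, f(m₂)=-1.2568359375, f(m₃)=-1.6669921875, f(m₄)=-2.5146484375.
h·[f(m₁) + f(m₂) + f(m₃) + f(m₄)] = 0.25·(-7.37890625) = -1.8447265625.

-1.8447265625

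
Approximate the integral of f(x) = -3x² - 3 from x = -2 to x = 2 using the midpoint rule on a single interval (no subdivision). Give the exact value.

M = (b−a)·f(0) = 4·(-3) = -12.

-12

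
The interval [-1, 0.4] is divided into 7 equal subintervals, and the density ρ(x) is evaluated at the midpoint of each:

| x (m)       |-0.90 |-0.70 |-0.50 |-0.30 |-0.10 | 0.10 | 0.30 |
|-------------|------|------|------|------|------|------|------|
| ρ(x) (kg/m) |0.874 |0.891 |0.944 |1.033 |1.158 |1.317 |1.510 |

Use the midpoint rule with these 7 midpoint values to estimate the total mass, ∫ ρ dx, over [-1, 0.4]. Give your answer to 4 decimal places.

1.5454

h = 0.2, n = 7.
h·[y(m₁) + y(m₂) + y(m₃) + y(m₄) + y(m₅) + y(m₆) + y(m₇)] = 0.2·(7.727) = 1.5454.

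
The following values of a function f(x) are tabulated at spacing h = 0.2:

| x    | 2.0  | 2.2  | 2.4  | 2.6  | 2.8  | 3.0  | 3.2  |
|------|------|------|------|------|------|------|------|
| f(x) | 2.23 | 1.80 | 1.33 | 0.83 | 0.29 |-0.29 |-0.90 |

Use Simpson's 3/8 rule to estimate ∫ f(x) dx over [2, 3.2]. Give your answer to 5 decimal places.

h = 0.2, n = 6.
(3h/8)·[y₀ + 3y₁ + 3y₂ + 2y₃ + 3y₄ + 3y₅ + y₆] = 0.075·(12.38) = 0.92850.

0.92850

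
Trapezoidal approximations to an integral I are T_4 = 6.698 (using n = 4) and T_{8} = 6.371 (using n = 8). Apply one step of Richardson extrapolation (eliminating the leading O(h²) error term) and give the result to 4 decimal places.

6.2620

R = (4·T_{8} − T_4) / 3 = (4·6.371 − 6.698)/3 = (18.786)/3 = 6.2620.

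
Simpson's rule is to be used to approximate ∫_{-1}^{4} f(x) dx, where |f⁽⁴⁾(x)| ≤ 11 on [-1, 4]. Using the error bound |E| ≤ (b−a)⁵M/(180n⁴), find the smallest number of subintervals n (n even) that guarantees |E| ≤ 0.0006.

Need 34375/(180n⁴) ≤ 0.0006.
n⁴ ≥ 34375/(180·0.0006) = 318287 ⇒ n ≥ 23.7522, so the smallest even n is 24. (n must be even for Simpson's rule.)

24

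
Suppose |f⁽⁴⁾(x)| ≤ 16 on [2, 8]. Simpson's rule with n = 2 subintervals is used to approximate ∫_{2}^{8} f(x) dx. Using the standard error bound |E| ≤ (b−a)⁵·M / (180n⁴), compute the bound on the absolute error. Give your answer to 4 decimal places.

|E| ≤ (6)⁵·16 / (180·2⁴) = 124416/2880 = 43.2000.

43.2000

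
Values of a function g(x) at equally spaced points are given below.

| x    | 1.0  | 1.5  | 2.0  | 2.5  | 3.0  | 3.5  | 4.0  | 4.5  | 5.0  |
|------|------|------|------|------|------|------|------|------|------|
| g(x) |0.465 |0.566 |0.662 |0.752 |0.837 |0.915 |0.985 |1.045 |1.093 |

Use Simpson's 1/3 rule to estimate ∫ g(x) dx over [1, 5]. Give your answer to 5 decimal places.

3.27300

h = 0.5, n = 8.
(h/3)·[y₀ + 4y₁ + 2y₂ + 4y₃ + 2y₄ + 4y₅ + 2y₆ + 4y₇ + y₈] = 0.166667·(19.638) = 3.27300.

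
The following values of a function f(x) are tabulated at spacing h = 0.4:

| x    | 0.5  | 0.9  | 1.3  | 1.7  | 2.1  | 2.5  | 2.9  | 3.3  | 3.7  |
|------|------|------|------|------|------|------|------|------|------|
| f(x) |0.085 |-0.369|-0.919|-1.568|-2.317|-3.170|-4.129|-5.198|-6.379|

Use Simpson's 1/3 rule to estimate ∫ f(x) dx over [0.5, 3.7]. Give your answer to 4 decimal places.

-8.2992

h = 0.4, n = 8.
(h/3)·[y₀ + 4y₁ + 2y₂ + 4y₃ + 2y₄ + 4y₅ + 2y₆ + 4y₇ + y₈] = 0.133333·(-62.244) = -8.2992.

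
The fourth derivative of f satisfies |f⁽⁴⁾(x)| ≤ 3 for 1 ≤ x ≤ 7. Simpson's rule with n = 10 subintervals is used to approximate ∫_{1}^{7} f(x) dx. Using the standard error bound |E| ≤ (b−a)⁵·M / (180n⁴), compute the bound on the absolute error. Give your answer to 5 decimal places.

|E| ≤ (6)⁵·3 / (180·10⁴) = 23328/1800000 = 0.01296.

0.01296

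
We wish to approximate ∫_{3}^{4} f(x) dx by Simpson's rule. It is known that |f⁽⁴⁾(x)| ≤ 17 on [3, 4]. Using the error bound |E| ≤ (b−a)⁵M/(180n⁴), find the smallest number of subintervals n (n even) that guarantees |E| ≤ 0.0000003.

Need 17/(180n⁴) ≤ 0.0000003.
n⁴ ≥ 17/(180·0.0000003) = 314815 ⇒ n ≥ 23.6872, so the smallest even n is 24. (n must be even for Simpson's rule.)

24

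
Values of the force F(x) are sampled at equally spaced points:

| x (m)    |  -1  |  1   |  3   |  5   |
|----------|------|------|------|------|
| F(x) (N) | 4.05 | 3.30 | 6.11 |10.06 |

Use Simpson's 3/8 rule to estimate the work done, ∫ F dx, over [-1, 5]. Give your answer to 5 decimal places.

31.75500

h = 2, n = 3.
(3h/8)·[y₀ + 3y₁ + 3y₂ + y₃] = 0.75·(42.34) = 31.75500.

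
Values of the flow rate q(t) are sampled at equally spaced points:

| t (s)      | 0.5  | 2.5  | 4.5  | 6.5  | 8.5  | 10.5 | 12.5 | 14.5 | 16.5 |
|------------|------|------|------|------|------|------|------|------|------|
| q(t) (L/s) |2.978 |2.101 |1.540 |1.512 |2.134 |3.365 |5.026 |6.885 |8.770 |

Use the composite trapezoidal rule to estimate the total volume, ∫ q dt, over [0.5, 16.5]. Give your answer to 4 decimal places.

56.8740

h = 2, n = 8.
(h/2)·[y₀ + 2y₁ + 2y₂ + 2y₃ + 2y₄ + 2y₅ + 2y₆ + 2y₇ + y₈] = 1·(56.874) = 56.8740.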